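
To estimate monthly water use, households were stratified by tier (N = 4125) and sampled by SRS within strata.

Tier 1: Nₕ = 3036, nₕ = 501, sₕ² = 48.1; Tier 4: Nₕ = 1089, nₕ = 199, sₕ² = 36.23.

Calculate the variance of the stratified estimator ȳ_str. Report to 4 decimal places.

0.0538

Var(ȳ_str) = Σₕ Wₕ²(1 − fₕ)sₕ²/nₕ with Wₕ = Nₕ/N, N = 4125.
Tier 1: Wₕ = 0.73600000; term = 0.73600000²·(1 − 0.16501976)·48.1/501 = 0.043424935.
Tier 4: Wₕ = 0.26400000; term = 0.26400000²·(1 − 0.18273646)·36.23/199 = 0.010370155.
Sum = 0.05379509.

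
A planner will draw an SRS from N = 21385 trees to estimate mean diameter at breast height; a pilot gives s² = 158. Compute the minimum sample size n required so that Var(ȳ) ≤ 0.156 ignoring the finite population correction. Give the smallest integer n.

Without fpc, n₀ = s²/D = 158/0.156 = 1012.8205.
Rounding up, n = 1013.

1013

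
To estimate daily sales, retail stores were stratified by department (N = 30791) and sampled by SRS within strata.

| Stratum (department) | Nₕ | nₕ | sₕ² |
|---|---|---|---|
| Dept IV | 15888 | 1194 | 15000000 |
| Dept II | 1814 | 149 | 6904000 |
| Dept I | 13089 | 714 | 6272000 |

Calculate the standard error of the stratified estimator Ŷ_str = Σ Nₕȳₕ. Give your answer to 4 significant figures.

Var(Ŷ_str) = Σₕ Nₕ²(1 − fₕ)sₕ²/nₕ.
Dept IV: 15888²·(1 − 1194/15888)·15000000/1194 = 2.9328929 × 10^12.
Dept II: 1814²·(1 − 149/1814)·6904000/149 = 1.3994779 × 10^11.
Dept I: 13089²·(1 − 714/13089)·6272000/714 = 1.4228513 × 10^12.
Sum = 4.495692 × 10^12.
SE = √(4.495692 × 10^12) = 2.120 × 10^6.

2.120 × 10^6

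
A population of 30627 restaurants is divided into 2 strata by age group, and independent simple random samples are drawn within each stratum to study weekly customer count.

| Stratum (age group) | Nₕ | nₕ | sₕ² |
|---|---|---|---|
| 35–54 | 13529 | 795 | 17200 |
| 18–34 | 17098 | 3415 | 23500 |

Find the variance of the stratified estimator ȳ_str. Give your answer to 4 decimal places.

Var(ȳ_str) = Σₕ Wₕ²(1 − fₕ)sₕ²/nₕ with Wₕ = Nₕ/N, N = 30627.
35–54: Wₕ = 0.44173442; term = 0.44173442²·(1 − 0.05876266)·17200/795 = 3.973589.
18–34: Wₕ = 0.55826558; term = 0.55826558²·(1 − 0.19973096)·23500/3415 = 1.7163066.
Sum = 5.6898956.

5.6899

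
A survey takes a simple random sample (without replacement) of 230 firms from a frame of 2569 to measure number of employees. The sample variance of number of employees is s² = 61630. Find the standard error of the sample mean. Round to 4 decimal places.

15.6194

Under SRS without replacement, Var(ȳ) = (1 − f)·s²/n with f = n/N = 230/2569 = 0.08952900.
Var(ȳ) = (1 − 0.08952900)·61630/230 = 0.91047100·267.95652 = 243.96664.
SE(ȳ) = √(243.96664) = 15.6194.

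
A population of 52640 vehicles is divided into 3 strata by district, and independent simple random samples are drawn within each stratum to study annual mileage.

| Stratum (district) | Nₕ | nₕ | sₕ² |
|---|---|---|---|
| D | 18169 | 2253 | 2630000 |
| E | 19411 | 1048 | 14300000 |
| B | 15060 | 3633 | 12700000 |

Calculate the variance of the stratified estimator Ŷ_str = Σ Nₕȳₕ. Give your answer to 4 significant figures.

5.803 × 10^12

Var(Ŷ_str) = Σₕ Nₕ²(1 − fₕ)sₕ²/nₕ.
D: 18169²·(1 − 2253/18169)·2630000/2253 = 3.3756663 × 10^11.
E: 19411²·(1 − 1048/19411)·14300000/1048 = 4.8636946 × 10^12.
B: 15060²·(1 − 3633/15060)·12700000/3633 = 6.0158295 × 10^11.
Sum = 5.8028442 × 10^12.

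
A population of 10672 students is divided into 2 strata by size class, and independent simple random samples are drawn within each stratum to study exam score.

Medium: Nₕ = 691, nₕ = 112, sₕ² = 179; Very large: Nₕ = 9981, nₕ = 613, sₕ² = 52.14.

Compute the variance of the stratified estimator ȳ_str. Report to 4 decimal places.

Var(ȳ_str) = Σₕ Wₕ²(1 − fₕ)sₕ²/nₕ with Wₕ = Nₕ/N, N = 10672.
Medium: Wₕ = 0.06474888; term = 0.06474888²·(1 − 0.16208394)·179/112 = 0.0056143565.
Very large: Wₕ = 0.93525112; term = 0.93525112²·(1 − 0.06141669)·52.14/613 = 0.069829649.
Sum = 0.075444006.

0.0754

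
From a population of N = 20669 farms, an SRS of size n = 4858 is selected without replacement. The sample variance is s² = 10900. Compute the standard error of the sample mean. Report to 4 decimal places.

Under SRS without replacement, Var(ȳ) = (1 − f)·s²/n with f = n/N = 4858/20669 = 0.23503798.
Var(ȳ) = (1 − 0.23503798)·10900/4858 = 0.76496202·2.2437217 = 1.7163619.
SE(ȳ) = √(1.7163619) = 1.3101.

1.3101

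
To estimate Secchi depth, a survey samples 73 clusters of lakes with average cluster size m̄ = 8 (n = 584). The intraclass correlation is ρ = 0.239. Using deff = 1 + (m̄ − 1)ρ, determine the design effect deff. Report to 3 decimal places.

deff = 1 + (8 − 1)·0.239 = 1 + 1.673 = 2.673.

2.673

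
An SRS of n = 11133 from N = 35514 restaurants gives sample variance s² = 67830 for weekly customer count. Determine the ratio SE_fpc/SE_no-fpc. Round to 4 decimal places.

0.8286

f = n/N = 11133/35514 = 0.31348201.
SE_no-fpc = √(s²/n) = 2.468339; SE_fpc = √((1−f)s²/n) = 2.0451764.
Ratio = √(1−f) = 0.82856381.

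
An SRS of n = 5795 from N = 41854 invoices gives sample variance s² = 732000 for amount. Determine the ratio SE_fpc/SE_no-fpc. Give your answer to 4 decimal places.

0.9282

f = n/N = 5795/41854 = 0.13845750.
SE_no-fpc = √(s²/n) = 11.23903; SE_fpc = √((1−f)s²/n) = 10.43199.
Ratio = √(1−f) = 0.92819314.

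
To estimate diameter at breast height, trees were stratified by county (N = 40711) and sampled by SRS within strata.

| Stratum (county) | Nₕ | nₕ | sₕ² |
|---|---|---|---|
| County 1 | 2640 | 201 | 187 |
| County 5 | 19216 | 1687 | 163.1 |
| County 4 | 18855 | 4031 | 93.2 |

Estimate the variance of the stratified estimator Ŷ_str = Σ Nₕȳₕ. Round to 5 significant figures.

Var(Ŷ_str) = Σₕ Nₕ²(1 − fₕ)sₕ²/nₕ.
County 1: 2640²·(1 − 201/2640)·187/201 = 5.9904752 × 10^6.
County 5: 19216²·(1 − 1687/19216)·163.1/1687 = 3.2565594 × 10^7.
County 4: 18855²·(1 − 4031/18855)·93.2/4031 = 6.4624182 × 10^6.
Sum = 4.5018487 × 10^7.

4.5018 × 10^7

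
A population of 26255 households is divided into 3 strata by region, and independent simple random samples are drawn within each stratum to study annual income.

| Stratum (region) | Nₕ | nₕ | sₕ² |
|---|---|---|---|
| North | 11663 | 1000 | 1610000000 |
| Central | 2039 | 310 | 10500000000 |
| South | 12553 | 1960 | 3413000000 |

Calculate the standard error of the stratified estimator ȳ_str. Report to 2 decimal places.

Var(ȳ_str) = Σₕ Wₕ²(1 − fₕ)sₕ²/nₕ with Wₕ = Nₕ/N, N = 26255.
North: Wₕ = 0.44422015; term = 0.44422015²·(1 − 0.08574123)·1610000000/1000 = 290463.47.
Central: Wₕ = 0.07766140; term = 0.07766140²·(1 − 0.15203531)·10500000000/310 = 173227.08.
South: Wₕ = 0.47811845; term = 0.47811845²·(1 − 0.15613797)·3413000000/1960 = 335909.8.
Sum = 799600.35.
SE = √(799600.35) = 894.20.

894.20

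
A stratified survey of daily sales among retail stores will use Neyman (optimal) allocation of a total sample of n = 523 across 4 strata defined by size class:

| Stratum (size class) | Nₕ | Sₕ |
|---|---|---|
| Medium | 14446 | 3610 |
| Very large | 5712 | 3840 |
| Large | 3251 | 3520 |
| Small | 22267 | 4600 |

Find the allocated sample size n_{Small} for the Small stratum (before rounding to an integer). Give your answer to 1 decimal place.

Neyman allocation: nₕ = n·NₕSₕ / Σⱼ NⱼSⱼ.
Σ NⱼSⱼ = 14446·3610 + 5712·3840 + 3251·3520 + 22267·4600 = 1.8795586 × 10^8.
n_{Small} = 523·22267·4600 / (1.8795586 × 10^8) = 285.0.

285.0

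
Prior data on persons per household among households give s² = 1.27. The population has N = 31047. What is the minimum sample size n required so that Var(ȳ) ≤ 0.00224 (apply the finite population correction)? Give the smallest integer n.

557

Without fpc, n₀ = s²/D = 1.27/0.00224 = 566.9643.
With fpc, (1 − n/N)·s²/n ≤ D requires n ≥ n₀/(1 + n₀/N) = 566.9643/(1 + 566.9643/31047) = 556.7964.
Rounding up, n = 557.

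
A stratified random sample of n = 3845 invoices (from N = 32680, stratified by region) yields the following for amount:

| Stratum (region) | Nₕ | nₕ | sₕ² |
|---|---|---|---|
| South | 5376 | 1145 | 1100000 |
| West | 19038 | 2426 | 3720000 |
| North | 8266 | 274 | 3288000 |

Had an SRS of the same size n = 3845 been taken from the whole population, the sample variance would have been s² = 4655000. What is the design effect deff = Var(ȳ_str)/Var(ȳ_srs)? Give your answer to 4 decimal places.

1.1391

Var(ȳ_str) = Σ Wₕ²(1−fₕ)sₕ²/nₕ with Wₕ = Nₕ/32680:
  South: (5376/32680)²·(1−1145/5376)·1100000/1145 = 20.460931
  West: (19038/32680)²·(1−2426/19038)·3720000/2426 = 454.07887
  North: (8266/32680)²·(1−274/8266)·3288000/274 = 742.28046
  → Var(ȳ_str) = 1216.8203.
Var(ȳ_srs) = (1 − 3845/32680)·4655000/3845 = 1068.2213.
deff = 1216.8203 / 1068.2213 = 1.1391.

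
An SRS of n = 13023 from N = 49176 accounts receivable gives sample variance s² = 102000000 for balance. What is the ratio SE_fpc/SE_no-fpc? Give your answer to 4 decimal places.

f = n/N = 13023/49176 = 0.26482430.
SE_no-fpc = √(s²/n) = 88.500264; SE_fpc = √((1−f)s²/n) = 75.882239.
Ratio = √(1−f) = 0.85742387.

0.8574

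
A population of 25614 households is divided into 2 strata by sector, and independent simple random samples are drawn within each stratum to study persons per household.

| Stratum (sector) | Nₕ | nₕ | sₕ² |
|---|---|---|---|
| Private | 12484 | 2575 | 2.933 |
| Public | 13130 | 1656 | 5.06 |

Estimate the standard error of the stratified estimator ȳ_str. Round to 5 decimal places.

Var(ȳ_str) = Σₕ Wₕ²(1 − fₕ)sₕ²/nₕ with Wₕ = Nₕ/N, N = 25614.
Private: Wₕ = 0.48738971; term = 0.48738971²·(1 − 0.20626402)·2.933/2575 = 2.1476505 × 10^-4.
Public: Wₕ = 0.51261029; term = 0.51261029²·(1 − 0.12612338)·5.06/1656 = 7.0164098 × 10^-4.
Sum = 9.1640603 × 10^-4.
SE = √(9.1640603 × 10^-4) = 0.03027.

0.03027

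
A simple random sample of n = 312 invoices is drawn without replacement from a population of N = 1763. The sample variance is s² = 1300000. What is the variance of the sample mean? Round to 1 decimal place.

3429.3

Under SRS without replacement, Var(ȳ) = (1 − f)·s²/n with f = n/N = 312/1763 = 0.17697107.
Var(ȳ) = (1 − 0.17697107)·1300000/312 = 0.82302893·4166.6667 = 3429.2872.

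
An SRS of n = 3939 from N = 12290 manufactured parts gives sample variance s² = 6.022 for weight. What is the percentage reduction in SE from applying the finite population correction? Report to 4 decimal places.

f = n/N = 3939/12290 = 0.32050448.
SE_no-fpc = √(s²/n) = 0.039100057; SE_fpc = √((1−f)s²/n) = 0.03223077.
Ratio = √(1−f) = 0.82431519. Reduction = 100·(1 − 0.82431519) = 17.5685%.

17.5685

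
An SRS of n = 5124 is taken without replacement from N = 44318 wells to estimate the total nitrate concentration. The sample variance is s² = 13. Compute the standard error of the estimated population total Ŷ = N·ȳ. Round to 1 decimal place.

Var(Ŷ) = N²·Var(ȳ) = N²·(1 − n/N)·s²/n.
f = 5124/44318 = 0.11561894; Var(ȳ) = 0.88438106·13/5124 = 0.0022437459.
Var(Ŷ) = 44318² · 0.0022437459 = 4.4069079 × 10^6.
SE(Ŷ) = √(4.4069079 × 10^6) = 2099.3.

2099.3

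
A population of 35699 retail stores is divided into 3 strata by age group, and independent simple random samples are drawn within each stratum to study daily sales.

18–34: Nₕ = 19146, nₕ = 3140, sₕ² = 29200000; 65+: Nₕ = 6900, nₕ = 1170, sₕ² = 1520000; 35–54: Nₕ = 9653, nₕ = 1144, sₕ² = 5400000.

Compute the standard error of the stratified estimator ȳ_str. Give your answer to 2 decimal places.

Var(ȳ_str) = Σₕ Wₕ²(1 − fₕ)sₕ²/nₕ with Wₕ = Nₕ/N, N = 35699.
18–34: Wₕ = 0.53631754; term = 0.53631754²·(1 − 0.16400292)·29200000/3140 = 2236.1553.
65+: Wₕ = 0.19328273; term = 0.19328273²·(1 − 0.16956522)·1520000/1170 = 40.30411.
35–54: Wₕ = 0.27039973; term = 0.27039973²·(1 − 0.11851238)·5400000/1144 = 304.2261.
Sum = 2580.6855.
SE = √(2580.6855) = 50.80.

50.80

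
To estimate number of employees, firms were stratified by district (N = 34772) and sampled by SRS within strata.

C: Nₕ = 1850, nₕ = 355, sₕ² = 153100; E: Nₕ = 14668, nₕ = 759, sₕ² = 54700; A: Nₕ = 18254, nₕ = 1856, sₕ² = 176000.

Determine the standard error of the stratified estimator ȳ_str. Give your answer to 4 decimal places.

Var(ȳ_str) = Σₕ Wₕ²(1 − fₕ)sₕ²/nₕ with Wₕ = Nₕ/N, N = 34772.
C: Wₕ = 0.05320373; term = 0.05320373²·(1 − 0.19189189)·153100/355 = 0.98650756.
E: Wₕ = 0.42183366; term = 0.42183366²·(1 − 0.05174530)·54700/759 = 12.160544.
A: Wₕ = 0.52496261; term = 0.52496261²·(1 − 0.10167634)·176000/1856 = 23.47601.
Sum = 36.623062.
SE = √(36.623062) = 6.0517.

6.0517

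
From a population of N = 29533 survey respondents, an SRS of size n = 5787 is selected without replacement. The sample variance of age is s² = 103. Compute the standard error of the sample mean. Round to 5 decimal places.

0.11963

Under SRS without replacement, Var(ȳ) = (1 − f)·s²/n with f = n/N = 5787/29533 = 0.19595029.
Var(ȳ) = (1 − 0.19595029)·103/5787 = 0.80404971·0.017798514 = 0.01431089.
SE(ȳ) = √(0.01431089) = 0.11963.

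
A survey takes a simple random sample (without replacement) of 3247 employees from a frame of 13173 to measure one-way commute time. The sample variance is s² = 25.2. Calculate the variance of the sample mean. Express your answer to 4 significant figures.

Under SRS without replacement, Var(ȳ) = (1 − f)·s²/n with f = n/N = 3247/13173 = 0.24648903.
Var(ȳ) = (1 − 0.24648903)·25.2/3247 = 0.75351097·0.0077610102 = 0.0058480063.

0.005848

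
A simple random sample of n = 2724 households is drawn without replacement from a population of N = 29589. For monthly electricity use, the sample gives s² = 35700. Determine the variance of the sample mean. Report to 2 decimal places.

11.90

Under SRS without replacement, Var(ȳ) = (1 − f)·s²/n with f = n/N = 2724/29589 = 0.09206124.
Var(ȳ) = (1 − 0.09206124)·35700/2724 = 0.90793876·13.105727 = 11.899197.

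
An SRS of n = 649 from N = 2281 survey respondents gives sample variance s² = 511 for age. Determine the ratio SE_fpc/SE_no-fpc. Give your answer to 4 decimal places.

0.8459

f = n/N = 649/2281 = 0.28452433.
SE_no-fpc = √(s²/n) = 0.887336; SE_fpc = √((1−f)s²/n) = 0.75056021.
Ratio = √(1−f) = 0.84585795.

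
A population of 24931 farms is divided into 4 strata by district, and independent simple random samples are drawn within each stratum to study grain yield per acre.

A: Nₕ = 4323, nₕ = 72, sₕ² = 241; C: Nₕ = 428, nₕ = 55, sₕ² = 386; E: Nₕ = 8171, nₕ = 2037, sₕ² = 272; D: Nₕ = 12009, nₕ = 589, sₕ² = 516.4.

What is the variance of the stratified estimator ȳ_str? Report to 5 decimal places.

Var(ȳ_str) = Σₕ Wₕ²(1 − fₕ)sₕ²/nₕ with Wₕ = Nₕ/N, N = 24931.
A: Wₕ = 0.17339858; term = 0.17339858²·(1 − 0.01665510)·241/72 = 0.098964968.
C: Wₕ = 0.01716738; term = 0.01716738²·(1 − 0.12850467)·386/55 = 0.0018025936.
E: Wₕ = 0.32774458; term = 0.32774458²·(1 − 0.24929629)·272/2037 = 0.010767564.
D: Wₕ = 0.48168946; term = 0.48168946²·(1 − 0.04904655)·516.4/589 = 0.19344811.
Sum = 0.30498324.

0.30498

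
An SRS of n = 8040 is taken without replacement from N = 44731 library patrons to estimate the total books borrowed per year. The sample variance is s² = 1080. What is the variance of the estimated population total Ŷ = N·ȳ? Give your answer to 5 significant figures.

2.2046 × 10^8

Var(Ŷ) = N²·Var(ȳ) = N²·(1 − n/N)·s²/n.
f = 8040/44731 = 0.17974112; Var(ȳ) = 0.82025888·1080/8040 = 0.11018403.
Var(Ŷ) = 44731² · 0.11018403 = 2.2046308 × 10^8.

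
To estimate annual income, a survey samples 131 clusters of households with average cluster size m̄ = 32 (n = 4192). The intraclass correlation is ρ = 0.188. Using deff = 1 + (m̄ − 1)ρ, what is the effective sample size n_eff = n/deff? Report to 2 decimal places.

613.94

deff = 1 + (32 − 1)·0.188 = 1 + 5.828 = 6.828.
n_eff = 4192 / 6.828 = 613.94.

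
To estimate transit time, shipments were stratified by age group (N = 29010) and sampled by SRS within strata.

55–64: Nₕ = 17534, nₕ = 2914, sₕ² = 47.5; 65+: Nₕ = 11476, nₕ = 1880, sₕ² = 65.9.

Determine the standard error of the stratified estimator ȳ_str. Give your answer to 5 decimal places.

0.09773

Var(ȳ_str) = Σₕ Wₕ²(1 − fₕ)sₕ²/nₕ with Wₕ = Nₕ/N, N = 29010.
55–64: Wₕ = 0.60441227; term = 0.60441227²·(1 − 0.16619140)·47.5/2914 = 0.0049652027.
65+: Wₕ = 0.39558773; term = 0.39558773²·(1 − 0.16382015)·65.9/1880 = 0.0045868326.
Sum = 0.0095520353.
SE = √(0.0095520353) = 0.09773.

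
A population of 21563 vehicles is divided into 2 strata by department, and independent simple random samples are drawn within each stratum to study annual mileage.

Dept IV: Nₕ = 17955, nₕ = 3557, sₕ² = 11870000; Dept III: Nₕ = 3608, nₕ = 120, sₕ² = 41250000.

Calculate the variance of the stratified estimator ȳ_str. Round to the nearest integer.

Var(ȳ_str) = Σₕ Wₕ²(1 − fₕ)sₕ²/nₕ with Wₕ = Nₕ/N, N = 21563.
Dept IV: Wₕ = 0.83267634; term = 0.83267634²·(1 − 0.19810638)·11870000/3557 = 1855.3937.
Dept III: Wₕ = 0.16732366; term = 0.16732366²·(1 − 0.03325942)·41250000/120 = 9303.9495.
Sum = 11159.343.

11159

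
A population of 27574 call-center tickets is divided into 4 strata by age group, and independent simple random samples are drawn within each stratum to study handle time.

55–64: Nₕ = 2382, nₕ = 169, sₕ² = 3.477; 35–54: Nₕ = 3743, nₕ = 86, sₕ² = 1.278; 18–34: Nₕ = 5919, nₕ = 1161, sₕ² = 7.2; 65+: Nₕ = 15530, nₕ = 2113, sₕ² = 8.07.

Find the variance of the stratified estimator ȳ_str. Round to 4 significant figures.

Var(ȳ_str) = Σₕ Wₕ²(1 − fₕ)sₕ²/nₕ with Wₕ = Nₕ/N, N = 27574.
55–64: Wₕ = 0.08638573; term = 0.08638573²·(1 − 0.07094878)·3.477/169 = 1.4264009 × 10^-4.
35–54: Wₕ = 0.13574382; term = 0.13574382²·(1 − 0.02297622)·1.278/86 = 2.6753318 × 10^-4.
18–34: Wₕ = 0.21465874; term = 0.21465874²·(1 − 0.19614800)·7.2/1161 = 2.2970662 × 10^-4.
65+: Wₕ = 0.56321172; term = 0.56321172²·(1 − 0.13605924)·8.07/2113 = 0.0010466497.
Sum = 0.0016865296.

0.001687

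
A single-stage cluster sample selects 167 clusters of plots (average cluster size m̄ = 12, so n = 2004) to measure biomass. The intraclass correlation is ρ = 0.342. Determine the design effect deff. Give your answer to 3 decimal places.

4.762

deff = 1 + (12 − 1)·0.342 = 1 + 3.762 = 4.762.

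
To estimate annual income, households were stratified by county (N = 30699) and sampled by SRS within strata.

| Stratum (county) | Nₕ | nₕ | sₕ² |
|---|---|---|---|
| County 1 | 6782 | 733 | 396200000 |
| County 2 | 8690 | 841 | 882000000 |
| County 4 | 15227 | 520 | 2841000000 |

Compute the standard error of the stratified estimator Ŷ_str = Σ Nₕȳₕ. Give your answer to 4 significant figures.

Var(Ŷ_str) = Σₕ Nₕ²(1 − fₕ)sₕ²/nₕ.
County 1: 6782²·(1 − 733/6782)·396200000/733 = 2.2174399 × 10^13.
County 2: 8690²·(1 − 841/8690)·882000000/841 = 7.1533042 × 10^13.
County 4: 15227²·(1 − 520/15227)·2841000000/520 = 1.2235066 × 10^15.
Sum = 1.317214 × 10^15.
SE = √(1.317214 × 10^15) = 3.629 × 10^7.

3.629 × 10^7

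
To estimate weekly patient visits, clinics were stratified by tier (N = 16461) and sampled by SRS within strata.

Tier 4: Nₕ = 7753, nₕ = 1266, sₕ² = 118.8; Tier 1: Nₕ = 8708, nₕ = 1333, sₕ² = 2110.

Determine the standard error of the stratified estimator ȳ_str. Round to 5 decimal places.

0.62656

Var(ȳ_str) = Σₕ Wₕ²(1 − fₕ)sₕ²/nₕ with Wₕ = Nₕ/N, N = 16461.
Tier 4: Wₕ = 0.47099204; term = 0.47099204²·(1 − 0.16329163)·118.8/1266 = 0.017417427.
Tier 1: Wₕ = 0.52900796; term = 0.52900796²·(1 − 0.15307763)·2110/1333 = 0.37516328.
Sum = 0.39258071.
SE = √(0.39258071) = 0.62656.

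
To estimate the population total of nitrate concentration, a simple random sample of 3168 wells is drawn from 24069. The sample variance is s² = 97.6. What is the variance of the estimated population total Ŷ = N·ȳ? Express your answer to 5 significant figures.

Var(Ŷ) = N²·Var(ȳ) = N²·(1 − n/N)·s²/n.
f = 3168/24069 = 0.13162159; Var(ȳ) = 0.86837841·97.6/3168 = 0.026753072.
Var(Ŷ) = 24069² · 0.026753072 = 1.5498503 × 10^7.

1.5499 × 10^7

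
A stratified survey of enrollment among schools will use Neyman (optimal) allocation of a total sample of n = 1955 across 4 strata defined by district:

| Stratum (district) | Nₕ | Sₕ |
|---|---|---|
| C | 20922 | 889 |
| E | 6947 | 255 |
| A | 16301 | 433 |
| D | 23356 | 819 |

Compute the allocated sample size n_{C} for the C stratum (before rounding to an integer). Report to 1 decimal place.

781.0

Neyman allocation: nₕ = n·NₕSₕ / Σⱼ NⱼSⱼ.
Σ NⱼSⱼ = 20922·889 + 6947·255 + 16301·433 + 23356·819 = 4.655804 × 10^7.
n_{C} = 1955·20922·889 / (4.655804 × 10^7) = 781.0.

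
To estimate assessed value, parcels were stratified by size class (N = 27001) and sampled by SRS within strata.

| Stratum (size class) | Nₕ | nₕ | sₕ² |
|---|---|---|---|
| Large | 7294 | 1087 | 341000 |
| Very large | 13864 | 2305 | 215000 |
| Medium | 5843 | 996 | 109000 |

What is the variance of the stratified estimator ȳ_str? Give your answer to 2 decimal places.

44.24

Var(ȳ_str) = Σₕ Wₕ²(1 − fₕ)sₕ²/nₕ with Wₕ = Nₕ/N, N = 27001.
Large: Wₕ = 0.27013814; term = 0.27013814²·(1 − 0.14902660)·341000/1087 = 19.481063.
Very large: Wₕ = 0.51346246; term = 0.51346246²·(1 − 0.16625793)·215000/2305 = 20.502964.
Medium: Wₕ = 0.21639939; term = 0.21639939²·(1 − 0.17046038)·109000/996 = 4.2512473.
Sum = 44.235274.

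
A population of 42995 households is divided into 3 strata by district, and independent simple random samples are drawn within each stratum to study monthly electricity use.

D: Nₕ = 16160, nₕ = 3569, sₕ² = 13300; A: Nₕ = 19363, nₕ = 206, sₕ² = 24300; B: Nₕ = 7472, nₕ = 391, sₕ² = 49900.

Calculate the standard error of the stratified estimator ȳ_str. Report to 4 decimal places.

5.2662

Var(ȳ_str) = Σₕ Wₕ²(1 − fₕ)sₕ²/nₕ with Wₕ = Nₕ/N, N = 42995.
D: Wₕ = 0.37585766; term = 0.37585766²·(1 − 0.22085396)·13300/3569 = 0.41017649.
A: Wₕ = 0.45035469; term = 0.45035469²·(1 − 0.01063885)·24300/206 = 23.670274.
B: Wₕ = 0.17378765; term = 0.17378765²·(1 − 0.05232869)·49900/391 = 3.6527449.
Sum = 27.733195.
SE = √(27.733195) = 5.2662.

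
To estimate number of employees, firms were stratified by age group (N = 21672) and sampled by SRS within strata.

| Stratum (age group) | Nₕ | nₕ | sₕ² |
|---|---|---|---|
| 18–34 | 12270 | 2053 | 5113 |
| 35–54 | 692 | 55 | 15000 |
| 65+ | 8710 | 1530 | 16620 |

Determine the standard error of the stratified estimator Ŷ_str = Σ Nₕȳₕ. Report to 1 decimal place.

Var(Ŷ_str) = Σₕ Nₕ²(1 − fₕ)sₕ²/nₕ.
18–34: 12270²·(1 − 2053/12270)·5113/2053 = 3.1221574 × 10^8.
35–54: 692²·(1 − 55/692)·15000/55 = 1.2021927 × 10^8.
65+: 8710²·(1 − 1530/8710)·16620/1530 = 6.7933218 × 10^8.
Sum = 1.1117672 × 10^9.
SE = √(1.1117672 × 10^9) = 33343.2.

33343.2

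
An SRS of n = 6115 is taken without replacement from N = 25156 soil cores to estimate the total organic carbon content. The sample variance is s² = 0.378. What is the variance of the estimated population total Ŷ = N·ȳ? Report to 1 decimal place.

29609.2

Var(Ŷ) = N²·Var(ȳ) = N²·(1 − n/N)·s²/n.
f = 6115/25156 = 0.24308316; Var(ȳ) = 0.75691684·0.378/6115 = 4.6788972 × 10^-5.
Var(Ŷ) = 25156² · (4.6788972 × 10^-5) = 29609.2.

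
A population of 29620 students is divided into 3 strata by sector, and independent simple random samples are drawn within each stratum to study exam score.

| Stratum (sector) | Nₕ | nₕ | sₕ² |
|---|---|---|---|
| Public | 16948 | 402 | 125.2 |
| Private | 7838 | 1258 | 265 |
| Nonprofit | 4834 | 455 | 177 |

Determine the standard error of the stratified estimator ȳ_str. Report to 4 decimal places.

0.3483

Var(ȳ_str) = Σₕ Wₕ²(1 − fₕ)sₕ²/nₕ with Wₕ = Nₕ/N, N = 29620.
Public: Wₕ = 0.57218096; term = 0.57218096²·(1 − 0.02371961)·125.2/402 = 0.099545044.
Private: Wₕ = 0.26461850; term = 0.26461850²·(1 − 0.16050013)·265/1258 = 0.012383012.
Nonprofit: Wₕ = 0.16320054; term = 0.16320054²·(1 − 0.09412495)·177/455 = 0.0093858445.
Sum = 0.1213139.
SE = √(0.1213139) = 0.3483.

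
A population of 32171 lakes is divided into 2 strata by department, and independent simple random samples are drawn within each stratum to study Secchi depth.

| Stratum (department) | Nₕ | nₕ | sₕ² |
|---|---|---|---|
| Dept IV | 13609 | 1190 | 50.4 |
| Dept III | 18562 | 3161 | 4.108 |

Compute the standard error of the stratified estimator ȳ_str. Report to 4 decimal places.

Var(ȳ_str) = Σₕ Wₕ²(1 − fₕ)sₕ²/nₕ with Wₕ = Nₕ/N, N = 32171.
Dept IV: Wₕ = 0.42302073; term = 0.42302073²·(1 − 0.08744213)·50.4/1190 = 0.006916196.
Dept III: Wₕ = 0.57697927; term = 0.57697927²·(1 − 0.17029415)·4.108/3161 = 3.5896368 × 10^-4.
Sum = 0.0072751597.
SE = √(0.0072751597) = 0.0853.

0.0853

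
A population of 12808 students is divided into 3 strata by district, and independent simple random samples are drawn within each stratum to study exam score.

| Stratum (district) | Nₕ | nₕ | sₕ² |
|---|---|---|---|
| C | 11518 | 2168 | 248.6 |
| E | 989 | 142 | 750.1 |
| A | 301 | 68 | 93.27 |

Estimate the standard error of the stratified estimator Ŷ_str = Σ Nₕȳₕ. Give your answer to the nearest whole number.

4107

Var(Ŷ_str) = Σₕ Nₕ²(1 − fₕ)sₕ²/nₕ.
C: 11518²·(1 − 2168/11518)·248.6/2168 = 1.2348964 × 10^7.
E: 989²·(1 − 142/989)·750.1/142 = 4.424972 × 10^6.
A: 301²·(1 − 68/301)·93.27/68 = 96195.66.
Sum = 1.6870132 × 10^7.
SE = √(1.6870132 × 10^7) = 4107.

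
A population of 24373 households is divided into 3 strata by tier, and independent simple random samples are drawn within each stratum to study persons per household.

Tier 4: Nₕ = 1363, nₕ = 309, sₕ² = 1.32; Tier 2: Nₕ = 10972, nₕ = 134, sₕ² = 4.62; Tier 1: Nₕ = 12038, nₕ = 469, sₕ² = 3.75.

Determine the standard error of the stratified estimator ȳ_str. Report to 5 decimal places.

Var(ȳ_str) = Σₕ Wₕ²(1 − fₕ)sₕ²/nₕ with Wₕ = Nₕ/N, N = 24373.
Tier 4: Wₕ = 0.05592254; term = 0.05592254²·(1 − 0.22670580)·1.32/309 = 1.03308 × 10^-5.
Tier 2: Wₕ = 0.45017027; term = 0.45017027²·(1 − 0.01221291)·4.62/134 = 0.0069016693.
Tier 1: Wₕ = 0.49390719; term = 0.49390719²·(1 − 0.03895996)·3.75/469 = 0.0018745223.
Sum = 0.0087865224.
SE = √(0.0087865224) = 0.09374.

0.09374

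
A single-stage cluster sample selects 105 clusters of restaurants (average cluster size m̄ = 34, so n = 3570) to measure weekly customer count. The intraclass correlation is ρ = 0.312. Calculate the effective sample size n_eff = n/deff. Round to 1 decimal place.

deff = 1 + (34 − 1)·0.312 = 1 + 10.296 = 11.296.
n_eff = 3570 / 11.296 = 316.0.

316.0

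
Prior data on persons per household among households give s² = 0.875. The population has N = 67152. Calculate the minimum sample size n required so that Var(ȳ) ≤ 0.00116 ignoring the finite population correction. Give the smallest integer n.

Without fpc, n₀ = s²/D = 0.875/0.00116 = 754.3103.
Rounding up, n = 755.

755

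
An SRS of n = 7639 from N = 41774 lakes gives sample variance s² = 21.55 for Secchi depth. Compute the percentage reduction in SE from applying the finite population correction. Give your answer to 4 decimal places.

9.6045

f = n/N = 7639/41774 = 0.18286494.
SE_no-fpc = √(s²/n) = 0.053113556; SE_fpc = √((1−f)s²/n) = 0.048012277.
Ratio = √(1−f) = 0.90395523. Reduction = 100·(1 − 0.90395523) = 9.6045%.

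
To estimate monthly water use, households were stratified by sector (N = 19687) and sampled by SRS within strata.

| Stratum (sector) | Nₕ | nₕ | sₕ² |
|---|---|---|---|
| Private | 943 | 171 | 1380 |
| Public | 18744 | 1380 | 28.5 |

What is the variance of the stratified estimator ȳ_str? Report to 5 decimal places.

Var(ȳ_str) = Σₕ Wₕ²(1 − fₕ)sₕ²/nₕ with Wₕ = Nₕ/N, N = 19687.
Private: Wₕ = 0.04789963; term = 0.04789963²·(1 − 0.18133616)·1380/171 = 0.015158383.
Public: Wₕ = 0.95210037; term = 0.95210037²·(1 − 0.07362356)·28.5/1380 = 0.017342781.
Sum = 0.032501164.

0.03250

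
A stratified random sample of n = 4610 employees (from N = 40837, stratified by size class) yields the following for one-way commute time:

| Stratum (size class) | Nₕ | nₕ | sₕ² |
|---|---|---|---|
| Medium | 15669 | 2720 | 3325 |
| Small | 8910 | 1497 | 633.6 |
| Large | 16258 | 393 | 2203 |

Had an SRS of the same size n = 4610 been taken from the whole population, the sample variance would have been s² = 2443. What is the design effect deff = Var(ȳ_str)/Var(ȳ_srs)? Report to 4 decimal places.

Var(ȳ_str) = Σ Wₕ²(1−fₕ)sₕ²/nₕ with Wₕ = Nₕ/40837:
  Medium: (15669/40837)²·(1−2720/15669)·3325/2720 = 0.14872795
  Small: (8910/40837)²·(1−1497/8910)·633.6/1497 = 0.016763219
  Large: (16258/40837)²·(1−393/16258)·2203/393 = 0.86700476
  → Var(ȳ_str) = 1.0324959.
Var(ȳ_srs) = (1 − 4610/40837)·2443/4610 = 0.47011172.
deff = 1.0324959 / 0.47011172 = 2.1963.

2.1963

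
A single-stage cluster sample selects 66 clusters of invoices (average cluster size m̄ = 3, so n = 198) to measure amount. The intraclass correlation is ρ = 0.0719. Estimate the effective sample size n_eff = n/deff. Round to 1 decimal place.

173.1

deff = 1 + (3 − 1)·0.0719 = 1 + 0.1438 = 1.1438.
n_eff = 198 / 1.1438 = 173.1.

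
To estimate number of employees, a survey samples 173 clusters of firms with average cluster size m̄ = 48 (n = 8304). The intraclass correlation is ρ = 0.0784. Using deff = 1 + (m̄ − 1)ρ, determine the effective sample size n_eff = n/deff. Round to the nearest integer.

deff = 1 + (48 − 1)·0.0784 = 1 + 3.6848 = 4.6848.
n_eff = 8304 / 4.6848 = 1773.

1773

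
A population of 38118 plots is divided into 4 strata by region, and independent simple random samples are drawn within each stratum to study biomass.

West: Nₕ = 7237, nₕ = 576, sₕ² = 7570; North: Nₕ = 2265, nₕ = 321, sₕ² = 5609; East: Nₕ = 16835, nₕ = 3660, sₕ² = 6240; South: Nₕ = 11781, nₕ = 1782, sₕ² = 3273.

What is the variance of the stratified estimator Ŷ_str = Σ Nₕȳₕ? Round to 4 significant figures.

Var(Ŷ_str) = Σₕ Nₕ²(1 − fₕ)sₕ²/nₕ.
West: 7237²·(1 − 576/7237)·7570/576 = 6.3353615 × 10^8.
North: 2265²·(1 − 321/2265)·5609/321 = 7.6938705 × 10^7.
East: 16835²·(1 − 3660/16835)·6240/3660 = 3.7815274 × 10^8.
South: 11781²·(1 − 1782/11781)·3273/1782 = 2.1636003 × 10^8.
Sum = 1.3049876 × 10^9.

1.305 × 10^9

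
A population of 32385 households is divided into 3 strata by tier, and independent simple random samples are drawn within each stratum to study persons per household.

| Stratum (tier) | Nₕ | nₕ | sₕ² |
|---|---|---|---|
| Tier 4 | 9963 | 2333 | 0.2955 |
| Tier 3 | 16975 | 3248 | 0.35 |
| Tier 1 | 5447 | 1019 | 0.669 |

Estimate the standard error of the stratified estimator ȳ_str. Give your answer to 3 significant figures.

Var(ȳ_str) = Σₕ Wₕ²(1 − fₕ)sₕ²/nₕ with Wₕ = Nₕ/N, N = 32385.
Tier 4: Wₕ = 0.30764243; term = 0.30764243²·(1 − 0.23416642)·0.2955/2333 = 9.1805693 × 10^-6.
Tier 3: Wₕ = 0.52416242; term = 0.52416242²·(1 − 0.19134021)·0.35/3248 = 2.3941405 × 10^-5.
Tier 1: Wₕ = 0.16819515; term = 0.16819515²·(1 − 0.18707545)·0.669/1019 = 1.5098337 × 10^-5.
Sum = 4.8220311 × 10^-5.
SE = √(4.8220311 × 10^-5) = 0.00694.

0.00694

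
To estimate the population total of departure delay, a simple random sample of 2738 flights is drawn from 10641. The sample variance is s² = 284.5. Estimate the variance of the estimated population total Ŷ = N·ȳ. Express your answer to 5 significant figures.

8.7382 × 10^6

Var(Ŷ) = N²·Var(ȳ) = N²·(1 − n/N)·s²/n.
f = 2738/10641 = 0.25730664; Var(ȳ) = 0.74269336·284.5/2738 = 0.077171753.
Var(Ŷ) = 10641² · 0.077171753 = 8.7382256 × 10^6.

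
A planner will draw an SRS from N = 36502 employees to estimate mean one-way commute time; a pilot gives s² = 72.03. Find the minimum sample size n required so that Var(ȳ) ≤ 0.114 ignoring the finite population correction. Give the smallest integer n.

Without fpc, n₀ = s²/D = 72.03/0.114 = 631.8421.
Rounding up, n = 632.

632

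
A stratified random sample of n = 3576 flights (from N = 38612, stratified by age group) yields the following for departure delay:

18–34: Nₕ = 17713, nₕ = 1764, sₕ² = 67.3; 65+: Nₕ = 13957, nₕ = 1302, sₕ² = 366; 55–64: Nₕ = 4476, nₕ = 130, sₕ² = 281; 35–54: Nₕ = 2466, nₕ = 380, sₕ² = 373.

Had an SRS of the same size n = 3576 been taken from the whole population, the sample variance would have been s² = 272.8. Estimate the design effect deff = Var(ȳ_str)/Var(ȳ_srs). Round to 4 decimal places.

1.0419

Var(ȳ_str) = Σ Wₕ²(1−fₕ)sₕ²/nₕ with Wₕ = Nₕ/38612:
  18–34: (17713/38612)²·(1−1764/17713)·67.3/1764 = 0.0072293203
  65+: (13957/38612)²·(1−1302/13957)·366/1302 = 0.033302722
  55–64: (4476/38612)²·(1−130/4476)·281/130 = 0.028203186
  35–54: (2466/38612)²·(1−380/2466)·373/380 = 0.003386788
  → Var(ȳ_str) = 0.072122016.
Var(ȳ_srs) = (1 − 3576/38612)·272.8/3576 = 0.069221192.
deff = 0.072122016 / 0.069221192 = 1.0419.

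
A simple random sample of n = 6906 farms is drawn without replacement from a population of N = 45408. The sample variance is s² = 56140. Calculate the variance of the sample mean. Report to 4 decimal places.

6.8928

Under SRS without replacement, Var(ȳ) = (1 − f)·s²/n with f = n/N = 6906/45408 = 0.15208774.
Var(ȳ) = (1 − 0.15208774)·56140/6906 = 0.84791226·8.129163 = 6.892817.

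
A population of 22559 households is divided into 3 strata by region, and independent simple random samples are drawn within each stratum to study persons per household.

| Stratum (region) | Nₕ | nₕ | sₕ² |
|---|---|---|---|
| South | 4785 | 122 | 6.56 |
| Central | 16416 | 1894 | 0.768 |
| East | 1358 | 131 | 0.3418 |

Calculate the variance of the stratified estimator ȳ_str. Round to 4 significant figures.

0.002556

Var(ȳ_str) = Σₕ Wₕ²(1 − fₕ)sₕ²/nₕ with Wₕ = Nₕ/N, N = 22559.
South: Wₕ = 0.21211047; term = 0.21211047²·(1 − 0.02549634)·6.56/122 = 0.0023574999.
Central: Wₕ = 0.72769183; term = 0.72769183²·(1 − 0.11537524)·0.768/1894 = 1.8994827 × 10^-4.
East: Wₕ = 0.06019770; term = 0.06019770²·(1 − 0.09646539)·0.3418/131 = 8.5429017 × 10^-6.
Sum = 0.0025559911.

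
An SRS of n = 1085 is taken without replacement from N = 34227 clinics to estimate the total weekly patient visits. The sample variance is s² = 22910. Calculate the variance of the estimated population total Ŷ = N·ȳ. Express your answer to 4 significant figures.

2.395 × 10^10

Var(Ŷ) = N²·Var(ȳ) = N²·(1 − n/N)·s²/n.
f = 1085/34227 = 0.03170012; Var(ȳ) = 0.96829988·22910/1085 = 20.445853.
Var(Ŷ) = 34227² · 20.445853 = 2.3952062 × 10^10.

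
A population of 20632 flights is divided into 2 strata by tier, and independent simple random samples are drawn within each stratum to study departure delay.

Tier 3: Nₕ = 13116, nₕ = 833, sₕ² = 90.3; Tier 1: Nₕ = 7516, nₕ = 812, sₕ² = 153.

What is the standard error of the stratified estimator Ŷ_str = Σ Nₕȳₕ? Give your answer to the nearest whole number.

5192

Var(Ŷ_str) = Σₕ Nₕ²(1 − fₕ)sₕ²/nₕ.
Tier 3: 13116²·(1 − 833/13116)·90.3/833 = 1.7464196 × 10^7.
Tier 1: 7516²·(1 − 812/7516)·153/812 = 9.494152 × 10^6.
Sum = 2.6958348 × 10^7.
SE = √(2.6958348 × 10^7) = 5192.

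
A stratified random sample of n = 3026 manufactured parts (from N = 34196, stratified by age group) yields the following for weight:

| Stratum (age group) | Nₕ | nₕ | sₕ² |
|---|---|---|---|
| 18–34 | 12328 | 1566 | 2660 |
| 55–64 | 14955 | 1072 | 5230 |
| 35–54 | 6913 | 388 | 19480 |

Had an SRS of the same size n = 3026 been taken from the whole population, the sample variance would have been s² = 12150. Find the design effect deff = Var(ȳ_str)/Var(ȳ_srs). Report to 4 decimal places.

Var(ȳ_str) = Σ Wₕ²(1−fₕ)sₕ²/nₕ with Wₕ = Nₕ/34196:
  18–34: (12328/34196)²·(1−1566/12328)·2660/1566 = 0.19271915
  55–64: (14955/34196)²·(1−1072/14955)·5230/1072 = 0.86621565
  35–54: (6913/34196)²·(1−388/6913)·19480/388 = 1.9366613
  → Var(ȳ_str) = 2.9955961.
Var(ȳ_srs) = (1 − 3026/34196)·12150/3026 = 3.6598969.
deff = 2.9955961 / 3.6598969 = 0.8185.

0.8185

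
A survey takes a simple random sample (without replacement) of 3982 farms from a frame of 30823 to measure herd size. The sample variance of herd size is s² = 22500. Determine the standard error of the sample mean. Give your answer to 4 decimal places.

Under SRS without replacement, Var(ȳ) = (1 − f)·s²/n with f = n/N = 3982/30823 = 0.12918924.
Var(ȳ) = (1 − 0.12918924)·22500/3982 = 0.87081076·5.6504269 = 4.9204526.
SE(ȳ) = √(4.9204526) = 2.2182.

2.2182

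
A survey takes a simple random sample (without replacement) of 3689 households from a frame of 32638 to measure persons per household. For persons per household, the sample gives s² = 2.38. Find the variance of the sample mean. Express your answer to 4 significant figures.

5.722 × 10^-4

Under SRS without replacement, Var(ȳ) = (1 − f)·s²/n with f = n/N = 3689/32638 = 0.11302776.
Var(ȳ) = (1 − 0.11302776)·2.38/3689 = 0.88697224·6.4516129 × 10^-4 = 5.7224016 × 10^-4.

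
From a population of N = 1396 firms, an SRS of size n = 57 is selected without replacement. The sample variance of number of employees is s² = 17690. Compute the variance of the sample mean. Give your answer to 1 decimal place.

297.7

Under SRS without replacement, Var(ȳ) = (1 − f)·s²/n with f = n/N = 57/1396 = 0.04083095.
Var(ȳ) = (1 − 0.04083095)·17690/57 = 0.95916905·310.35088 = 297.67896.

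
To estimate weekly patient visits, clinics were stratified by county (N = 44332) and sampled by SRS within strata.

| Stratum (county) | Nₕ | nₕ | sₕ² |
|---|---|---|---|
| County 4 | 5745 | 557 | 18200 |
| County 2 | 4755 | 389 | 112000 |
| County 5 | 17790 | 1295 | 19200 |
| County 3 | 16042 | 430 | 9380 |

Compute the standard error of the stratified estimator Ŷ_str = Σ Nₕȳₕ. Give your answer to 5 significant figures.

129480

Var(Ŷ_str) = Σₕ Nₕ²(1 − fₕ)sₕ²/nₕ.
County 4: 5745²·(1 − 557/5745)·18200/557 = 9.7388167 × 10^8.
County 2: 4755²·(1 − 389/4755)·112000/389 = 5.9772672 × 10^9.
County 5: 17790²·(1 − 1295/17790)·19200/1295 = 4.3507059 × 10^9.
County 3: 16042²·(1 − 430/16042)·9380/430 = 5.4632546 × 10^9.
Sum = 1.6765109 × 10^10.
SE = √(1.6765109 × 10^10) = 129480.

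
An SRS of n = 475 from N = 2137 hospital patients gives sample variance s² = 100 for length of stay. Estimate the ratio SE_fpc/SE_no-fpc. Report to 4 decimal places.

f = n/N = 475/2137 = 0.22227422.
SE_no-fpc = √(s²/n) = 0.45883147; SE_fpc = √((1−f)s²/n) = 0.40463779.
Ratio = √(1−f) = 0.88188763.

0.8819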